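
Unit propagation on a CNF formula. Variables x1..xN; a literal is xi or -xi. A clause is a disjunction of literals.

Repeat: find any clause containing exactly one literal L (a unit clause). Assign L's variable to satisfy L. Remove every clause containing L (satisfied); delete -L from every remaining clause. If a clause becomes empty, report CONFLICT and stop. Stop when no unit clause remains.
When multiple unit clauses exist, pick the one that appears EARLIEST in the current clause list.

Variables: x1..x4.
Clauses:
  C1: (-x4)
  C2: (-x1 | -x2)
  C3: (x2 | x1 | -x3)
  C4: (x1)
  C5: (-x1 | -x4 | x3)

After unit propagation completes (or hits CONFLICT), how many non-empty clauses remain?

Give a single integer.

Answer: 0

Derivation:
unit clause [-4] forces x4=F; simplify:
  satisfied 2 clause(s); 3 remain; assigned so far: [4]
unit clause [1] forces x1=T; simplify:
  drop -1 from [-1, -2] -> [-2]
  satisfied 2 clause(s); 1 remain; assigned so far: [1, 4]
unit clause [-2] forces x2=F; simplify:
  satisfied 1 clause(s); 0 remain; assigned so far: [1, 2, 4]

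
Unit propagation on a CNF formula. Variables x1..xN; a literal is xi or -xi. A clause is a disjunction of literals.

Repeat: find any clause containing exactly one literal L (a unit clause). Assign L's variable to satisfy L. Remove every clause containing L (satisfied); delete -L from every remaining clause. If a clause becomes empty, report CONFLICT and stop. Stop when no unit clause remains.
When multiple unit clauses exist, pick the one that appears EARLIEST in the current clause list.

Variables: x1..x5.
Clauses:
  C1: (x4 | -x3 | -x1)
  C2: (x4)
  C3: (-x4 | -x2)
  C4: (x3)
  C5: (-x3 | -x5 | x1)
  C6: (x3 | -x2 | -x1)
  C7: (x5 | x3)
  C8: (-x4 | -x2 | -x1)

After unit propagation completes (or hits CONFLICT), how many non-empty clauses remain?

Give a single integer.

Answer: 1

Derivation:
unit clause [4] forces x4=T; simplify:
  drop -4 from [-4, -2] -> [-2]
  drop -4 from [-4, -2, -1] -> [-2, -1]
  satisfied 2 clause(s); 6 remain; assigned so far: [4]
unit clause [-2] forces x2=F; simplify:
  satisfied 3 clause(s); 3 remain; assigned so far: [2, 4]
unit clause [3] forces x3=T; simplify:
  drop -3 from [-3, -5, 1] -> [-5, 1]
  satisfied 2 clause(s); 1 remain; assigned so far: [2, 3, 4]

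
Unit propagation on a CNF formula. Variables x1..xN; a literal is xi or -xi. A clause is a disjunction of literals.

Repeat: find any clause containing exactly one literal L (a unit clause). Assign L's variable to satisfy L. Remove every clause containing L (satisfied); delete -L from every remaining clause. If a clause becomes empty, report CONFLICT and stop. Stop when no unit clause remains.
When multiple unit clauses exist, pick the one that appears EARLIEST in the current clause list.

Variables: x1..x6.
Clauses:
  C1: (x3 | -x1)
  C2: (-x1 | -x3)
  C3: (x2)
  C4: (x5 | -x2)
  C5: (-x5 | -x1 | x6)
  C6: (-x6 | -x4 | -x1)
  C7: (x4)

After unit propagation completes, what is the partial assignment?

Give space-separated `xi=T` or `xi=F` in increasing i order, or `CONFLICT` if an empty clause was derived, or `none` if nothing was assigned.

unit clause [2] forces x2=T; simplify:
  drop -2 from [5, -2] -> [5]
  satisfied 1 clause(s); 6 remain; assigned so far: [2]
unit clause [5] forces x5=T; simplify:
  drop -5 from [-5, -1, 6] -> [-1, 6]
  satisfied 1 clause(s); 5 remain; assigned so far: [2, 5]
unit clause [4] forces x4=T; simplify:
  drop -4 from [-6, -4, -1] -> [-6, -1]
  satisfied 1 clause(s); 4 remain; assigned so far: [2, 4, 5]

Answer: x2=T x4=T x5=T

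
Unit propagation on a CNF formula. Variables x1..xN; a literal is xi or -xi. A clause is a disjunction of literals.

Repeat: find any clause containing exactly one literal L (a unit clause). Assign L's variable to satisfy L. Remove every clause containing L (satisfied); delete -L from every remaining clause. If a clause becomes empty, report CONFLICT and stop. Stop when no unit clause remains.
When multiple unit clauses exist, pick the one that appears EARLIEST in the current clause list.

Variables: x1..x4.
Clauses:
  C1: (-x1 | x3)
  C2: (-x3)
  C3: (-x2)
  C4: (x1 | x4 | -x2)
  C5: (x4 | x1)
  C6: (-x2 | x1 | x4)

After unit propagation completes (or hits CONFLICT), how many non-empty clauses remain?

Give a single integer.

unit clause [-3] forces x3=F; simplify:
  drop 3 from [-1, 3] -> [-1]
  satisfied 1 clause(s); 5 remain; assigned so far: [3]
unit clause [-1] forces x1=F; simplify:
  drop 1 from [1, 4, -2] -> [4, -2]
  drop 1 from [4, 1] -> [4]
  drop 1 from [-2, 1, 4] -> [-2, 4]
  satisfied 1 clause(s); 4 remain; assigned so far: [1, 3]
unit clause [-2] forces x2=F; simplify:
  satisfied 3 clause(s); 1 remain; assigned so far: [1, 2, 3]
unit clause [4] forces x4=T; simplify:
  satisfied 1 clause(s); 0 remain; assigned so far: [1, 2, 3, 4]

Answer: 0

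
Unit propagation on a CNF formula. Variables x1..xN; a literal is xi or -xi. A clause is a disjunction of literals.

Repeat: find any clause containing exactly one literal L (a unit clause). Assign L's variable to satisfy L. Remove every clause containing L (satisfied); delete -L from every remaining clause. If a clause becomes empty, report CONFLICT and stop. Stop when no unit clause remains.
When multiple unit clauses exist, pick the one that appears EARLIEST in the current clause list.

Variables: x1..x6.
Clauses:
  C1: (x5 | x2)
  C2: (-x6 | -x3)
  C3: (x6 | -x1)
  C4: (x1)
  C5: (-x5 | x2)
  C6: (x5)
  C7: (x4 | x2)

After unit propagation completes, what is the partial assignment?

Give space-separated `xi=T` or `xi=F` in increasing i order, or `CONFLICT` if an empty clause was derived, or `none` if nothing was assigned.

unit clause [1] forces x1=T; simplify:
  drop -1 from [6, -1] -> [6]
  satisfied 1 clause(s); 6 remain; assigned so far: [1]
unit clause [6] forces x6=T; simplify:
  drop -6 from [-6, -3] -> [-3]
  satisfied 1 clause(s); 5 remain; assigned so far: [1, 6]
unit clause [-3] forces x3=F; simplify:
  satisfied 1 clause(s); 4 remain; assigned so far: [1, 3, 6]
unit clause [5] forces x5=T; simplify:
  drop -5 from [-5, 2] -> [2]
  satisfied 2 clause(s); 2 remain; assigned so far: [1, 3, 5, 6]
unit clause [2] forces x2=T; simplify:
  satisfied 2 clause(s); 0 remain; assigned so far: [1, 2, 3, 5, 6]

Answer: x1=T x2=T x3=F x5=T x6=T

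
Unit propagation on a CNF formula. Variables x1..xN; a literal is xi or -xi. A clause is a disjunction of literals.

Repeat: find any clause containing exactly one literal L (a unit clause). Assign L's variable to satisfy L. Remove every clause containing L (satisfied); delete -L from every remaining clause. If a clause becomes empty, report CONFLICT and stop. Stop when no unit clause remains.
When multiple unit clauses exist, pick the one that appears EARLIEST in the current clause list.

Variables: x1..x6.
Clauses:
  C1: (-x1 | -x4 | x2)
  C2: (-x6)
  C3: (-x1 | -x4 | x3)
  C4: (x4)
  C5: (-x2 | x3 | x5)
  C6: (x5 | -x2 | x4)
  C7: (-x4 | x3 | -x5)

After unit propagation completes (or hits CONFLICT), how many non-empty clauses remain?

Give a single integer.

unit clause [-6] forces x6=F; simplify:
  satisfied 1 clause(s); 6 remain; assigned so far: [6]
unit clause [4] forces x4=T; simplify:
  drop -4 from [-1, -4, 2] -> [-1, 2]
  drop -4 from [-1, -4, 3] -> [-1, 3]
  drop -4 from [-4, 3, -5] -> [3, -5]
  satisfied 2 clause(s); 4 remain; assigned so far: [4, 6]

Answer: 4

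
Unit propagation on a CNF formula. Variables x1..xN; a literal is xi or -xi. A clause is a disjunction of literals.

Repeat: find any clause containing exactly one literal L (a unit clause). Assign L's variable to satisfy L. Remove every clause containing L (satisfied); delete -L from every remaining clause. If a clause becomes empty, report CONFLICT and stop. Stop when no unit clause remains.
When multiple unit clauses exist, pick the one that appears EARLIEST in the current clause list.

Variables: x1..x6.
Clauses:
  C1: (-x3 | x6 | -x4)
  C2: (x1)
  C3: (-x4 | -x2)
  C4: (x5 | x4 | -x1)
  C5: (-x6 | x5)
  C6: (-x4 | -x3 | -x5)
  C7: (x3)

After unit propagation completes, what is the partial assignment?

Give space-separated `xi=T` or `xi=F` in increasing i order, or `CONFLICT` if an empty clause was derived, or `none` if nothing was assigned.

Answer: x1=T x3=T

Derivation:
unit clause [1] forces x1=T; simplify:
  drop -1 from [5, 4, -1] -> [5, 4]
  satisfied 1 clause(s); 6 remain; assigned so far: [1]
unit clause [3] forces x3=T; simplify:
  drop -3 from [-3, 6, -4] -> [6, -4]
  drop -3 from [-4, -3, -5] -> [-4, -5]
  satisfied 1 clause(s); 5 remain; assigned so far: [1, 3]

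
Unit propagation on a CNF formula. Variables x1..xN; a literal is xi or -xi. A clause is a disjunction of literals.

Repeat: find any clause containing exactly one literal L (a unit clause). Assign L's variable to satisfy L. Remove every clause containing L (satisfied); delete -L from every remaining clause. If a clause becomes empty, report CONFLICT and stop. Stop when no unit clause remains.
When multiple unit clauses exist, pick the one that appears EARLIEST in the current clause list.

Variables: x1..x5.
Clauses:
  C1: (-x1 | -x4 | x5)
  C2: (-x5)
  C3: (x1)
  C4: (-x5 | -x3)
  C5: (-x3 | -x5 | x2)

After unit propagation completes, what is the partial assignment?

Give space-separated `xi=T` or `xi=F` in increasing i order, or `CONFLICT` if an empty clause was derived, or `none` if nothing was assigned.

unit clause [-5] forces x5=F; simplify:
  drop 5 from [-1, -4, 5] -> [-1, -4]
  satisfied 3 clause(s); 2 remain; assigned so far: [5]
unit clause [1] forces x1=T; simplify:
  drop -1 from [-1, -4] -> [-4]
  satisfied 1 clause(s); 1 remain; assigned so far: [1, 5]
unit clause [-4] forces x4=F; simplify:
  satisfied 1 clause(s); 0 remain; assigned so far: [1, 4, 5]

Answer: x1=T x4=F x5=F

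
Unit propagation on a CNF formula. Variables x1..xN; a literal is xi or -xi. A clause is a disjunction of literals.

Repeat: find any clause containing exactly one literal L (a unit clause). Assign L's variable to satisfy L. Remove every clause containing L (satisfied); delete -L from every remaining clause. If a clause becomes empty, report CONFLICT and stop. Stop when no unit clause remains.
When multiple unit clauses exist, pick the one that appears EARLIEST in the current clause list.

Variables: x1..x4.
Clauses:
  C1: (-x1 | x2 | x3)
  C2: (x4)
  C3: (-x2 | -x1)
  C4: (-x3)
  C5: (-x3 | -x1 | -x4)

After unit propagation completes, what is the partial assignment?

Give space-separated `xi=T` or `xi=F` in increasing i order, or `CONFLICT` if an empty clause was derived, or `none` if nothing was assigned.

Answer: x3=F x4=T

Derivation:
unit clause [4] forces x4=T; simplify:
  drop -4 from [-3, -1, -4] -> [-3, -1]
  satisfied 1 clause(s); 4 remain; assigned so far: [4]
unit clause [-3] forces x3=F; simplify:
  drop 3 from [-1, 2, 3] -> [-1, 2]
  satisfied 2 clause(s); 2 remain; assigned so far: [3, 4]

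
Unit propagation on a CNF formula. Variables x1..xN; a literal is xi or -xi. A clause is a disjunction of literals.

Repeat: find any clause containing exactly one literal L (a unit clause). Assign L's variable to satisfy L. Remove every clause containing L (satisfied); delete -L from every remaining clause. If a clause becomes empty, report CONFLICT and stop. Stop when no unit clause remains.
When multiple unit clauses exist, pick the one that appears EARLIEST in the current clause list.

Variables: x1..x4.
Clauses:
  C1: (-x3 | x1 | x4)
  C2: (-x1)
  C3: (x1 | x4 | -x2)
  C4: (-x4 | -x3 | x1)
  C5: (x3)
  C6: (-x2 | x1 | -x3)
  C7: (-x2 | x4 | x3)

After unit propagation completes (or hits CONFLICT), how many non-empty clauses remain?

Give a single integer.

unit clause [-1] forces x1=F; simplify:
  drop 1 from [-3, 1, 4] -> [-3, 4]
  drop 1 from [1, 4, -2] -> [4, -2]
  drop 1 from [-4, -3, 1] -> [-4, -3]
  drop 1 from [-2, 1, -3] -> [-2, -3]
  satisfied 1 clause(s); 6 remain; assigned so far: [1]
unit clause [3] forces x3=T; simplify:
  drop -3 from [-3, 4] -> [4]
  drop -3 from [-4, -3] -> [-4]
  drop -3 from [-2, -3] -> [-2]
  satisfied 2 clause(s); 4 remain; assigned so far: [1, 3]
unit clause [4] forces x4=T; simplify:
  drop -4 from [-4] -> [] (empty!)
  satisfied 2 clause(s); 2 remain; assigned so far: [1, 3, 4]
CONFLICT (empty clause)

Answer: 1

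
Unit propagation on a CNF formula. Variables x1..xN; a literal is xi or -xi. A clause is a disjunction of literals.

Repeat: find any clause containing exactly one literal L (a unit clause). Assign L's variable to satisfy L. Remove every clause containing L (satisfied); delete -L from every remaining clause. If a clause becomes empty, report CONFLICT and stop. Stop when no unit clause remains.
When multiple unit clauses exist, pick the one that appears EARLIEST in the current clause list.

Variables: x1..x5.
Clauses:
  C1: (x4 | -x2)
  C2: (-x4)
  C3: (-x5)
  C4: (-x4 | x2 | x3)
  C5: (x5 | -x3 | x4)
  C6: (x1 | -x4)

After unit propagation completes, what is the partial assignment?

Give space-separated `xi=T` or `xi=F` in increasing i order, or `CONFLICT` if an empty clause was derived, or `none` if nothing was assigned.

unit clause [-4] forces x4=F; simplify:
  drop 4 from [4, -2] -> [-2]
  drop 4 from [5, -3, 4] -> [5, -3]
  satisfied 3 clause(s); 3 remain; assigned so far: [4]
unit clause [-2] forces x2=F; simplify:
  satisfied 1 clause(s); 2 remain; assigned so far: [2, 4]
unit clause [-5] forces x5=F; simplify:
  drop 5 from [5, -3] -> [-3]
  satisfied 1 clause(s); 1 remain; assigned so far: [2, 4, 5]
unit clause [-3] forces x3=F; simplify:
  satisfied 1 clause(s); 0 remain; assigned so far: [2, 3, 4, 5]

Answer: x2=F x3=F x4=F x5=F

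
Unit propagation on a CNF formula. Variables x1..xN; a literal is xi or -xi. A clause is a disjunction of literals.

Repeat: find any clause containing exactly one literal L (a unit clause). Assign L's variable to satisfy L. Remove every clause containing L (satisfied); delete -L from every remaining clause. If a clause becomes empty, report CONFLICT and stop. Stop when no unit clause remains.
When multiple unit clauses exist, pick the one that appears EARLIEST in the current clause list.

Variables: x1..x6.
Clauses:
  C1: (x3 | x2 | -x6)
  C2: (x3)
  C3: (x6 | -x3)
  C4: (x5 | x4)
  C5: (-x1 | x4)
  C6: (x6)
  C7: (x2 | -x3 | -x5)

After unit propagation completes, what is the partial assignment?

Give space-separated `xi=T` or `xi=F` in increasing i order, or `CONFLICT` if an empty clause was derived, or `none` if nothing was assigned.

Answer: x3=T x6=T

Derivation:
unit clause [3] forces x3=T; simplify:
  drop -3 from [6, -3] -> [6]
  drop -3 from [2, -3, -5] -> [2, -5]
  satisfied 2 clause(s); 5 remain; assigned so far: [3]
unit clause [6] forces x6=T; simplify:
  satisfied 2 clause(s); 3 remain; assigned so far: [3, 6]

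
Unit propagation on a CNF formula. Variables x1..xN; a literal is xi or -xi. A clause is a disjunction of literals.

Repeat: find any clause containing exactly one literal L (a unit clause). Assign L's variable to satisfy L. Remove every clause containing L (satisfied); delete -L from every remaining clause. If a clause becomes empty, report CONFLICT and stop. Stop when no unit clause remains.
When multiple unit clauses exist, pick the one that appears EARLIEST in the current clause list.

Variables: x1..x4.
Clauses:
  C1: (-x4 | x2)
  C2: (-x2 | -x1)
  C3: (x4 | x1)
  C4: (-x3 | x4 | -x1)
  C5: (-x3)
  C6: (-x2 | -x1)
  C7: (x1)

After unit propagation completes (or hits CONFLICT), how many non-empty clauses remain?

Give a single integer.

Answer: 0

Derivation:
unit clause [-3] forces x3=F; simplify:
  satisfied 2 clause(s); 5 remain; assigned so far: [3]
unit clause [1] forces x1=T; simplify:
  drop -1 from [-2, -1] -> [-2]
  drop -1 from [-2, -1] -> [-2]
  satisfied 2 clause(s); 3 remain; assigned so far: [1, 3]
unit clause [-2] forces x2=F; simplify:
  drop 2 from [-4, 2] -> [-4]
  satisfied 2 clause(s); 1 remain; assigned so far: [1, 2, 3]
unit clause [-4] forces x4=F; simplify:
  satisfied 1 clause(s); 0 remain; assigned so far: [1, 2, 3, 4]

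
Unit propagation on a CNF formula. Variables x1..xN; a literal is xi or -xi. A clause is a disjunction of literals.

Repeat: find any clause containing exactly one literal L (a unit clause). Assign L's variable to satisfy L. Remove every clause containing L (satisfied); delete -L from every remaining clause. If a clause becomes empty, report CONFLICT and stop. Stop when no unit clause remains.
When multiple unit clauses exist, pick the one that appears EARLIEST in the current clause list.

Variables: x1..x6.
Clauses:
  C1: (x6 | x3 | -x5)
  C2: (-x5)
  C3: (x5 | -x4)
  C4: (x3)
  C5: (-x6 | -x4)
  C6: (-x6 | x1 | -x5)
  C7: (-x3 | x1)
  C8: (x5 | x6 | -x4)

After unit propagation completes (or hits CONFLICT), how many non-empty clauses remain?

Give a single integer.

unit clause [-5] forces x5=F; simplify:
  drop 5 from [5, -4] -> [-4]
  drop 5 from [5, 6, -4] -> [6, -4]
  satisfied 3 clause(s); 5 remain; assigned so far: [5]
unit clause [-4] forces x4=F; simplify:
  satisfied 3 clause(s); 2 remain; assigned so far: [4, 5]
unit clause [3] forces x3=T; simplify:
  drop -3 from [-3, 1] -> [1]
  satisfied 1 clause(s); 1 remain; assigned so far: [3, 4, 5]
unit clause [1] forces x1=T; simplify:
  satisfied 1 clause(s); 0 remain; assigned so far: [1, 3, 4, 5]

Answer: 0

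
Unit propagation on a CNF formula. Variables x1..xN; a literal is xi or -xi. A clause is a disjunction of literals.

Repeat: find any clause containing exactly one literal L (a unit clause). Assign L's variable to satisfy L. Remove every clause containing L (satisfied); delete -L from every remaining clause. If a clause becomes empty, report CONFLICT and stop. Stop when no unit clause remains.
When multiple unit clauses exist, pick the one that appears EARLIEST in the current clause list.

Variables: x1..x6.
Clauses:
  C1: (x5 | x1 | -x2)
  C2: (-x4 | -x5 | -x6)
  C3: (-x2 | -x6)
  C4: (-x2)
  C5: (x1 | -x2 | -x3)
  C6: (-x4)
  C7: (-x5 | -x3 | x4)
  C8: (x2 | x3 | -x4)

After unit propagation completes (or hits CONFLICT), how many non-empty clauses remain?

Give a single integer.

unit clause [-2] forces x2=F; simplify:
  drop 2 from [2, 3, -4] -> [3, -4]
  satisfied 4 clause(s); 4 remain; assigned so far: [2]
unit clause [-4] forces x4=F; simplify:
  drop 4 from [-5, -3, 4] -> [-5, -3]
  satisfied 3 clause(s); 1 remain; assigned so far: [2, 4]

Answer: 1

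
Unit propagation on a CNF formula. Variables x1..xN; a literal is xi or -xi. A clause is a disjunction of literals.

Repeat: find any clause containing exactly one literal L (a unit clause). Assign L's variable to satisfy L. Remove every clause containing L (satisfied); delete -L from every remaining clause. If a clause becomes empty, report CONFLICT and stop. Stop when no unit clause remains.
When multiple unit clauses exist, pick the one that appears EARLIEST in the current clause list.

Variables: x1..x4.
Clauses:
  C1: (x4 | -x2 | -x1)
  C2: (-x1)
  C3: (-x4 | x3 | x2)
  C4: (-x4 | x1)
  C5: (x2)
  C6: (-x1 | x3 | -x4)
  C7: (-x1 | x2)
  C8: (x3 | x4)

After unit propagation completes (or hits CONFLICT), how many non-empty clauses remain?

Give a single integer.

unit clause [-1] forces x1=F; simplify:
  drop 1 from [-4, 1] -> [-4]
  satisfied 4 clause(s); 4 remain; assigned so far: [1]
unit clause [-4] forces x4=F; simplify:
  drop 4 from [3, 4] -> [3]
  satisfied 2 clause(s); 2 remain; assigned so far: [1, 4]
unit clause [2] forces x2=T; simplify:
  satisfied 1 clause(s); 1 remain; assigned so far: [1, 2, 4]
unit clause [3] forces x3=T; simplify:
  satisfied 1 clause(s); 0 remain; assigned so far: [1, 2, 3, 4]

Answer: 0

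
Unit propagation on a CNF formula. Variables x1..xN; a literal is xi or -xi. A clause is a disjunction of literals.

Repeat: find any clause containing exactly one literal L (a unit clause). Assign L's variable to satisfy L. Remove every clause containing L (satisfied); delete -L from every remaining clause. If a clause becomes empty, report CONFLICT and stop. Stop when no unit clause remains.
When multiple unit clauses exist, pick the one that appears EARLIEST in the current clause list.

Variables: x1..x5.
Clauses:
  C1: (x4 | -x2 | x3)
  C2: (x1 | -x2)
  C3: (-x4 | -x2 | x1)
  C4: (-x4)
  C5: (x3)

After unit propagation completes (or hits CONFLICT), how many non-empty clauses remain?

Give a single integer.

Answer: 1

Derivation:
unit clause [-4] forces x4=F; simplify:
  drop 4 from [4, -2, 3] -> [-2, 3]
  satisfied 2 clause(s); 3 remain; assigned so far: [4]
unit clause [3] forces x3=T; simplify:
  satisfied 2 clause(s); 1 remain; assigned so far: [3, 4]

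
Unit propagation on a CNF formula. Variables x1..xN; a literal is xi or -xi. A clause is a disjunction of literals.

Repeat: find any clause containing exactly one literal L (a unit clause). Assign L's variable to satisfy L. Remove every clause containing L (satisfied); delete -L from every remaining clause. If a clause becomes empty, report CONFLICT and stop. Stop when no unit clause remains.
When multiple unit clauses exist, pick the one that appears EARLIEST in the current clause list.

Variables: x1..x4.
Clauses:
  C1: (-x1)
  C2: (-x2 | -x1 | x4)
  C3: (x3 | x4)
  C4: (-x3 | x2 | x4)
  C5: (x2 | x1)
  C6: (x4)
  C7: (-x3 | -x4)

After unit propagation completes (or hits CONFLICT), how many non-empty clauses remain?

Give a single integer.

unit clause [-1] forces x1=F; simplify:
  drop 1 from [2, 1] -> [2]
  satisfied 2 clause(s); 5 remain; assigned so far: [1]
unit clause [2] forces x2=T; simplify:
  satisfied 2 clause(s); 3 remain; assigned so far: [1, 2]
unit clause [4] forces x4=T; simplify:
  drop -4 from [-3, -4] -> [-3]
  satisfied 2 clause(s); 1 remain; assigned so far: [1, 2, 4]
unit clause [-3] forces x3=F; simplify:
  satisfied 1 clause(s); 0 remain; assigned so far: [1, 2, 3, 4]

Answer: 0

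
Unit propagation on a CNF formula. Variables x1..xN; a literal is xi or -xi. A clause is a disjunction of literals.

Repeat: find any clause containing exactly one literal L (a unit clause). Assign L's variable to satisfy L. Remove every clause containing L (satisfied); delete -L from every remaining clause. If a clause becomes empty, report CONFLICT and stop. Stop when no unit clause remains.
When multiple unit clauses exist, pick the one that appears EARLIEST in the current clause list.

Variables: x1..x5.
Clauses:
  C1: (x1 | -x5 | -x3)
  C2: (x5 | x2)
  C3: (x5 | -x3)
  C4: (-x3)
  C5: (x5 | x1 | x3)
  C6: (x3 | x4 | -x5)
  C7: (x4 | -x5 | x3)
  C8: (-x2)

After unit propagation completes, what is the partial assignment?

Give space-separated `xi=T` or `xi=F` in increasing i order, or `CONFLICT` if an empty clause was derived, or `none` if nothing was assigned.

unit clause [-3] forces x3=F; simplify:
  drop 3 from [5, 1, 3] -> [5, 1]
  drop 3 from [3, 4, -5] -> [4, -5]
  drop 3 from [4, -5, 3] -> [4, -5]
  satisfied 3 clause(s); 5 remain; assigned so far: [3]
unit clause [-2] forces x2=F; simplify:
  drop 2 from [5, 2] -> [5]
  satisfied 1 clause(s); 4 remain; assigned so far: [2, 3]
unit clause [5] forces x5=T; simplify:
  drop -5 from [4, -5] -> [4]
  drop -5 from [4, -5] -> [4]
  satisfied 2 clause(s); 2 remain; assigned so far: [2, 3, 5]
unit clause [4] forces x4=T; simplify:
  satisfied 2 clause(s); 0 remain; assigned so far: [2, 3, 4, 5]

Answer: x2=F x3=F x4=T x5=T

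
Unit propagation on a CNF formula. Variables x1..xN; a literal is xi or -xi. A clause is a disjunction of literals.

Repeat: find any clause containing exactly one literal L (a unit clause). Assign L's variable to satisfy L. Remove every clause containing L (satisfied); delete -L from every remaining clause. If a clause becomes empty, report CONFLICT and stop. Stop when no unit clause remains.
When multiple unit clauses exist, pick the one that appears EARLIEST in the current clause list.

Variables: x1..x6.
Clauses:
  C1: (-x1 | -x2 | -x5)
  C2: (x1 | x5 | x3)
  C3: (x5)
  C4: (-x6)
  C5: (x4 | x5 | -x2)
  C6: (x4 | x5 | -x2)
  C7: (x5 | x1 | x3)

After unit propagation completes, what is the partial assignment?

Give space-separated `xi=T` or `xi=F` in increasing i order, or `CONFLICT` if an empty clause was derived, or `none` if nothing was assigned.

unit clause [5] forces x5=T; simplify:
  drop -5 from [-1, -2, -5] -> [-1, -2]
  satisfied 5 clause(s); 2 remain; assigned so far: [5]
unit clause [-6] forces x6=F; simplify:
  satisfied 1 clause(s); 1 remain; assigned so far: [5, 6]

Answer: x5=T x6=F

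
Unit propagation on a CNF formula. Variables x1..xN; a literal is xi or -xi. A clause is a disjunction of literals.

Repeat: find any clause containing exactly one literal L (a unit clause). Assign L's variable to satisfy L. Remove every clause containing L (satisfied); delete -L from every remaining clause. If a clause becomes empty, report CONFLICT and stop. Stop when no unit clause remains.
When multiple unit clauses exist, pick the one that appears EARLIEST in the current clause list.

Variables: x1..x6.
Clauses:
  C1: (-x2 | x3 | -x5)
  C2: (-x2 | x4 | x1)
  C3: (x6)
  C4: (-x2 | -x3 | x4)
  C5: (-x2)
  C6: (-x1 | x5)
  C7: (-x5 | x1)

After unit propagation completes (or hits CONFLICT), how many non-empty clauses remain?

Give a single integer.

unit clause [6] forces x6=T; simplify:
  satisfied 1 clause(s); 6 remain; assigned so far: [6]
unit clause [-2] forces x2=F; simplify:
  satisfied 4 clause(s); 2 remain; assigned so far: [2, 6]

Answer: 2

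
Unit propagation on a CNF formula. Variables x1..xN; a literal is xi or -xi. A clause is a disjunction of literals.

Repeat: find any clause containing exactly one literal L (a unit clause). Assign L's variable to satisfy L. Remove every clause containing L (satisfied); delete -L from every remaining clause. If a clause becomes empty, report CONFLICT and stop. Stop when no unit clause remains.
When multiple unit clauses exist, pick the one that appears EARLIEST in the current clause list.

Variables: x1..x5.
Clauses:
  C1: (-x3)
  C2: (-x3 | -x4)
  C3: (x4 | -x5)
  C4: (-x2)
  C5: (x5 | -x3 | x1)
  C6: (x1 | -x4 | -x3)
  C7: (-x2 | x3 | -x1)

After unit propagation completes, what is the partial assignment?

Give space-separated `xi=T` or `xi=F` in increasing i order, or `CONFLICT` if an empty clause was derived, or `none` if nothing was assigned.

unit clause [-3] forces x3=F; simplify:
  drop 3 from [-2, 3, -1] -> [-2, -1]
  satisfied 4 clause(s); 3 remain; assigned so far: [3]
unit clause [-2] forces x2=F; simplify:
  satisfied 2 clause(s); 1 remain; assigned so far: [2, 3]

Answer: x2=F x3=F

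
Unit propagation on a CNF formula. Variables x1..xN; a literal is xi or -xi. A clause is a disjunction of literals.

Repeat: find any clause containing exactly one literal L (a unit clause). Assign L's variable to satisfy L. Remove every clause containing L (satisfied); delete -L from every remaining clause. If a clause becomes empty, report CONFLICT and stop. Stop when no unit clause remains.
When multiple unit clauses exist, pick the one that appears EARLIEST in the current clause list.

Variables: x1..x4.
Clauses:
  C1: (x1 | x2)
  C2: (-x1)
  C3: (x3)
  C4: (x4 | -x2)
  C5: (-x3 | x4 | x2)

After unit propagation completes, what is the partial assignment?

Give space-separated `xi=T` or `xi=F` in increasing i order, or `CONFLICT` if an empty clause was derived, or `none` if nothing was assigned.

Answer: x1=F x2=T x3=T x4=T

Derivation:
unit clause [-1] forces x1=F; simplify:
  drop 1 from [1, 2] -> [2]
  satisfied 1 clause(s); 4 remain; assigned so far: [1]
unit clause [2] forces x2=T; simplify:
  drop -2 from [4, -2] -> [4]
  satisfied 2 clause(s); 2 remain; assigned so far: [1, 2]
unit clause [3] forces x3=T; simplify:
  satisfied 1 clause(s); 1 remain; assigned so far: [1, 2, 3]
unit clause [4] forces x4=T; simplify:
  satisfied 1 clause(s); 0 remain; assigned so far: [1, 2, 3, 4]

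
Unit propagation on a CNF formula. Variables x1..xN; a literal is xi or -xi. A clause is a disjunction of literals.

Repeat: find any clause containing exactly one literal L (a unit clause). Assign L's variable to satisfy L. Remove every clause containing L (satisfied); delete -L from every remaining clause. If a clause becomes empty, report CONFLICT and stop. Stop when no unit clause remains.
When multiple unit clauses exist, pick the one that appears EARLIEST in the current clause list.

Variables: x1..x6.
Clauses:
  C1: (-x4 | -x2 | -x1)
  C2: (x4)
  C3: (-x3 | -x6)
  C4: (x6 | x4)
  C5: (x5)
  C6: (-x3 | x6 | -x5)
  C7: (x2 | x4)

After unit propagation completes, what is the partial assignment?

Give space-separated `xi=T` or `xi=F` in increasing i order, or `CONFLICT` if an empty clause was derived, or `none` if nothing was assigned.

Answer: x4=T x5=T

Derivation:
unit clause [4] forces x4=T; simplify:
  drop -4 from [-4, -2, -1] -> [-2, -1]
  satisfied 3 clause(s); 4 remain; assigned so far: [4]
unit clause [5] forces x5=T; simplify:
  drop -5 from [-3, 6, -5] -> [-3, 6]
  satisfied 1 clause(s); 3 remain; assigned so far: [4, 5]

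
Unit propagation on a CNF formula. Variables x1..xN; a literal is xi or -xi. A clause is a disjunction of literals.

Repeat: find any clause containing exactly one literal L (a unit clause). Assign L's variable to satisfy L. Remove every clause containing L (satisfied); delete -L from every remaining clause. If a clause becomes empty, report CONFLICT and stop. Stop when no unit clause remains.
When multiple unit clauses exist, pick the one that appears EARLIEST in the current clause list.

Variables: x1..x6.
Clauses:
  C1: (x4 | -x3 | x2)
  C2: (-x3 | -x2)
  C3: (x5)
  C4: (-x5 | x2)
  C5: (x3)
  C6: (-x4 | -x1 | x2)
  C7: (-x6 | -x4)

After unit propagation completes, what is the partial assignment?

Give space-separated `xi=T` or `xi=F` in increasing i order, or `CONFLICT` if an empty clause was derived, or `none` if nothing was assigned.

unit clause [5] forces x5=T; simplify:
  drop -5 from [-5, 2] -> [2]
  satisfied 1 clause(s); 6 remain; assigned so far: [5]
unit clause [2] forces x2=T; simplify:
  drop -2 from [-3, -2] -> [-3]
  satisfied 3 clause(s); 3 remain; assigned so far: [2, 5]
unit clause [-3] forces x3=F; simplify:
  drop 3 from [3] -> [] (empty!)
  satisfied 1 clause(s); 2 remain; assigned so far: [2, 3, 5]
CONFLICT (empty clause)

Answer: CONFLICT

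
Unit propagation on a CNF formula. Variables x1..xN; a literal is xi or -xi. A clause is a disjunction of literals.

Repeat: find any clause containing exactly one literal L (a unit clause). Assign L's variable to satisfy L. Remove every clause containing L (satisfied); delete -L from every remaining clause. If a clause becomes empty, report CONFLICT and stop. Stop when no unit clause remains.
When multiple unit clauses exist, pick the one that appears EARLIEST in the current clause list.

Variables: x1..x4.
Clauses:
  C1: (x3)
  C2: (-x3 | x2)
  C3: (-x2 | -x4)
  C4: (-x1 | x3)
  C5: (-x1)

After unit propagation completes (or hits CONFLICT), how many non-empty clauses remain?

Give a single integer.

unit clause [3] forces x3=T; simplify:
  drop -3 from [-3, 2] -> [2]
  satisfied 2 clause(s); 3 remain; assigned so far: [3]
unit clause [2] forces x2=T; simplify:
  drop -2 from [-2, -4] -> [-4]
  satisfied 1 clause(s); 2 remain; assigned so far: [2, 3]
unit clause [-4] forces x4=F; simplify:
  satisfied 1 clause(s); 1 remain; assigned so far: [2, 3, 4]
unit clause [-1] forces x1=F; simplify:
  satisfied 1 clause(s); 0 remain; assigned so far: [1, 2, 3, 4]

Answer: 0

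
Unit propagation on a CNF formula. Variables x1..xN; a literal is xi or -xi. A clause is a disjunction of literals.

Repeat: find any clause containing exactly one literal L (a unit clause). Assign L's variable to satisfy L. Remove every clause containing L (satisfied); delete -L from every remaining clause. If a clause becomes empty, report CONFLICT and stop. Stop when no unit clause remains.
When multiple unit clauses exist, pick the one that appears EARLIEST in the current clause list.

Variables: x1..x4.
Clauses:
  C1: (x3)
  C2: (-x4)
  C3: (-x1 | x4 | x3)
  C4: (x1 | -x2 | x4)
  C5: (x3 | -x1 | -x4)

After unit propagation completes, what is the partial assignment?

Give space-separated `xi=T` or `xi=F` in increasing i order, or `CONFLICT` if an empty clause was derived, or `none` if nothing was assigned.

Answer: x3=T x4=F

Derivation:
unit clause [3] forces x3=T; simplify:
  satisfied 3 clause(s); 2 remain; assigned so far: [3]
unit clause [-4] forces x4=F; simplify:
  drop 4 from [1, -2, 4] -> [1, -2]
  satisfied 1 clause(s); 1 remain; assigned so far: [3, 4]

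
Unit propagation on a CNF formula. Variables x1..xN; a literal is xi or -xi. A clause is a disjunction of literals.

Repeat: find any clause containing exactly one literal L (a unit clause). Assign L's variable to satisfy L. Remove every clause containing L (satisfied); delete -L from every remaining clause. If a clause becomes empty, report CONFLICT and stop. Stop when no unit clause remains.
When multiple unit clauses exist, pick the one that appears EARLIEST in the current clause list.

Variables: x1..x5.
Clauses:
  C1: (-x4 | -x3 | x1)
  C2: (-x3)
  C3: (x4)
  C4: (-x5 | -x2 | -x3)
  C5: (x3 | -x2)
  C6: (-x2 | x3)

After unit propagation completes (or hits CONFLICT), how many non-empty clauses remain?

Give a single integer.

Answer: 0

Derivation:
unit clause [-3] forces x3=F; simplify:
  drop 3 from [3, -2] -> [-2]
  drop 3 from [-2, 3] -> [-2]
  satisfied 3 clause(s); 3 remain; assigned so far: [3]
unit clause [4] forces x4=T; simplify:
  satisfied 1 clause(s); 2 remain; assigned so far: [3, 4]
unit clause [-2] forces x2=F; simplify:
  satisfied 2 clause(s); 0 remain; assigned so far: [2, 3, 4]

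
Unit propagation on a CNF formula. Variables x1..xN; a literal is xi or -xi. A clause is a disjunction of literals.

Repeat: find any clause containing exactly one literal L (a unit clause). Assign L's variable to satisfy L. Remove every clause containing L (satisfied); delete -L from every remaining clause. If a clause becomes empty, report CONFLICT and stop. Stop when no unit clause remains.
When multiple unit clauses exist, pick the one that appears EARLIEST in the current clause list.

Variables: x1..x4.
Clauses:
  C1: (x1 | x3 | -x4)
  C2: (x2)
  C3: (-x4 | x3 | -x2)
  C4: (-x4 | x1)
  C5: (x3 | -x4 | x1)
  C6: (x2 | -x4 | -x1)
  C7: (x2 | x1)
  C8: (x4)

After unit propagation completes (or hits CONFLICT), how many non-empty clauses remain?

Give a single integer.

unit clause [2] forces x2=T; simplify:
  drop -2 from [-4, 3, -2] -> [-4, 3]
  satisfied 3 clause(s); 5 remain; assigned so far: [2]
unit clause [4] forces x4=T; simplify:
  drop -4 from [1, 3, -4] -> [1, 3]
  drop -4 from [-4, 3] -> [3]
  drop -4 from [-4, 1] -> [1]
  drop -4 from [3, -4, 1] -> [3, 1]
  satisfied 1 clause(s); 4 remain; assigned so far: [2, 4]
unit clause [3] forces x3=T; simplify:
  satisfied 3 clause(s); 1 remain; assigned so far: [2, 3, 4]
unit clause [1] forces x1=T; simplify:
  satisfied 1 clause(s); 0 remain; assigned so far: [1, 2, 3, 4]

Answer: 0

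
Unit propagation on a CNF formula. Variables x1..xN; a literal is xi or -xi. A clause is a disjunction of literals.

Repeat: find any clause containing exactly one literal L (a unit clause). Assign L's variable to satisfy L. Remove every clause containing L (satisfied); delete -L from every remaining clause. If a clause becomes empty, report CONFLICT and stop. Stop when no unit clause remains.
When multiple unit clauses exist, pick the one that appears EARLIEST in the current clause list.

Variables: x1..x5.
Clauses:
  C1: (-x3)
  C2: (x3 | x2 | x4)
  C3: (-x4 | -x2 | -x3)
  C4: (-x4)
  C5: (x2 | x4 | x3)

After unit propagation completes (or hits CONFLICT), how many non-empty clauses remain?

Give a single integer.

Answer: 0

Derivation:
unit clause [-3] forces x3=F; simplify:
  drop 3 from [3, 2, 4] -> [2, 4]
  drop 3 from [2, 4, 3] -> [2, 4]
  satisfied 2 clause(s); 3 remain; assigned so far: [3]
unit clause [-4] forces x4=F; simplify:
  drop 4 from [2, 4] -> [2]
  drop 4 from [2, 4] -> [2]
  satisfied 1 clause(s); 2 remain; assigned so far: [3, 4]
unit clause [2] forces x2=T; simplify:
  satisfied 2 clause(s); 0 remain; assigned so far: [2, 3, 4]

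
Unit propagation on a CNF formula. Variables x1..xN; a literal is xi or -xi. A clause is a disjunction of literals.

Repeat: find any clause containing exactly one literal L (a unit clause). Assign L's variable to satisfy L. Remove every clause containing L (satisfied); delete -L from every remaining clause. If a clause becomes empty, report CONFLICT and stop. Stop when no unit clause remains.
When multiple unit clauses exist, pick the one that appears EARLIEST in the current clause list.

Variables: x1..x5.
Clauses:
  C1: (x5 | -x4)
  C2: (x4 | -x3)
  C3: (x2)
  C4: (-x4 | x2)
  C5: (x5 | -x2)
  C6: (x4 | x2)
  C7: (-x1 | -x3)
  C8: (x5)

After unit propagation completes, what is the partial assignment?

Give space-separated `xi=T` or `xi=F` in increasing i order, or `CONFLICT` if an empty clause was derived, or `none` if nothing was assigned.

unit clause [2] forces x2=T; simplify:
  drop -2 from [5, -2] -> [5]
  satisfied 3 clause(s); 5 remain; assigned so far: [2]
unit clause [5] forces x5=T; simplify:
  satisfied 3 clause(s); 2 remain; assigned so far: [2, 5]

Answer: x2=T x5=T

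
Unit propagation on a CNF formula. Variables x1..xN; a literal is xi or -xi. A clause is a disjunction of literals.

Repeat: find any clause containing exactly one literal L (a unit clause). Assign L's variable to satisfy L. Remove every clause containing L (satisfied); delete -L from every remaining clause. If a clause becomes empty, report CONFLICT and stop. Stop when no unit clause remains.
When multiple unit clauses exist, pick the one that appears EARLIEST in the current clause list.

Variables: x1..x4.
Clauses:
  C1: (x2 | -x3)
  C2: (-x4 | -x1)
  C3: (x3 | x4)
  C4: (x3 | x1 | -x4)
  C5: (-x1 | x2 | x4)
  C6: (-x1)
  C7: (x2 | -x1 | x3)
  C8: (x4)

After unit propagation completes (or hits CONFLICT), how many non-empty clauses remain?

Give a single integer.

Answer: 0

Derivation:
unit clause [-1] forces x1=F; simplify:
  drop 1 from [3, 1, -4] -> [3, -4]
  satisfied 4 clause(s); 4 remain; assigned so far: [1]
unit clause [4] forces x4=T; simplify:
  drop -4 from [3, -4] -> [3]
  satisfied 2 clause(s); 2 remain; assigned so far: [1, 4]
unit clause [3] forces x3=T; simplify:
  drop -3 from [2, -3] -> [2]
  satisfied 1 clause(s); 1 remain; assigned so far: [1, 3, 4]
unit clause [2] forces x2=T; simplify:
  satisfied 1 clause(s); 0 remain; assigned so far: [1, 2, 3, 4]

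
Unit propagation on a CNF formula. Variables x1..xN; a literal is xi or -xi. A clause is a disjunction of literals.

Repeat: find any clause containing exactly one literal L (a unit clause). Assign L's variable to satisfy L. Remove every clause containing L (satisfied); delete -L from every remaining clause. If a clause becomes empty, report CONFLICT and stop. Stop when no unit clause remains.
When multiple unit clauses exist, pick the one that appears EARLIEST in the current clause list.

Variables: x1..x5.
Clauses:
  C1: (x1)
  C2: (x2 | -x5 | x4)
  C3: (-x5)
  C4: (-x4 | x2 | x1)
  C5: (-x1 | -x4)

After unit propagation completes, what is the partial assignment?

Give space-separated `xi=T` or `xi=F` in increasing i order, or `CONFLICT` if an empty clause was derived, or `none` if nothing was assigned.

unit clause [1] forces x1=T; simplify:
  drop -1 from [-1, -4] -> [-4]
  satisfied 2 clause(s); 3 remain; assigned so far: [1]
unit clause [-5] forces x5=F; simplify:
  satisfied 2 clause(s); 1 remain; assigned so far: [1, 5]
unit clause [-4] forces x4=F; simplify:
  satisfied 1 clause(s); 0 remain; assigned so far: [1, 4, 5]

Answer: x1=T x4=F x5=F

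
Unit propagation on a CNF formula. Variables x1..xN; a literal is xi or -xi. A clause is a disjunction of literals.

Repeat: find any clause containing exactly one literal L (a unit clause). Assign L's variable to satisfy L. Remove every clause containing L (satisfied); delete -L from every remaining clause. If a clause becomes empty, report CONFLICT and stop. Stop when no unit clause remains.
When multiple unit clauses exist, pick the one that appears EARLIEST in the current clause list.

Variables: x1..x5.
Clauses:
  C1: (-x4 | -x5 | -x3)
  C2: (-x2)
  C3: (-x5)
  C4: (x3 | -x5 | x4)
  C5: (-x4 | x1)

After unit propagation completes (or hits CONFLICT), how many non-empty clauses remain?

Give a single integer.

Answer: 1

Derivation:
unit clause [-2] forces x2=F; simplify:
  satisfied 1 clause(s); 4 remain; assigned so far: [2]
unit clause [-5] forces x5=F; simplify:
  satisfied 3 clause(s); 1 remain; assigned so far: [2, 5]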